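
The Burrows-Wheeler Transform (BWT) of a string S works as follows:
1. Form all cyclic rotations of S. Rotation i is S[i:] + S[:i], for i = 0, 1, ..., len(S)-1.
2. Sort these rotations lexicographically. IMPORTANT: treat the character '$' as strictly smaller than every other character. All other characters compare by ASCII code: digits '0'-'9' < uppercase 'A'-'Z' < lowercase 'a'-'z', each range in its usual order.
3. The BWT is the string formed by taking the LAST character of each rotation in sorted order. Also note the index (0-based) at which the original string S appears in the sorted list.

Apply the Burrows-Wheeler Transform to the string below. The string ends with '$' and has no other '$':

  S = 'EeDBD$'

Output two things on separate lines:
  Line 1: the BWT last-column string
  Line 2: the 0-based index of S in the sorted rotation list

All 6 rotations (rotation i = S[i:]+S[:i]):
  rot[0] = EeDBD$
  rot[1] = eDBD$E
  rot[2] = DBD$Ee
  rot[3] = BD$EeD
  rot[4] = D$EeDB
  rot[5] = $EeDBD
Sorted (with $ < everything):
  sorted[0] = $EeDBD  (last char: 'D')
  sorted[1] = BD$EeD  (last char: 'D')
  sorted[2] = D$EeDB  (last char: 'B')
  sorted[3] = DBD$Ee  (last char: 'e')
  sorted[4] = EeDBD$  (last char: '$')
  sorted[5] = eDBD$E  (last char: 'E')
Last column: DDBe$E
Original string S is at sorted index 4

Answer: DDBe$E
4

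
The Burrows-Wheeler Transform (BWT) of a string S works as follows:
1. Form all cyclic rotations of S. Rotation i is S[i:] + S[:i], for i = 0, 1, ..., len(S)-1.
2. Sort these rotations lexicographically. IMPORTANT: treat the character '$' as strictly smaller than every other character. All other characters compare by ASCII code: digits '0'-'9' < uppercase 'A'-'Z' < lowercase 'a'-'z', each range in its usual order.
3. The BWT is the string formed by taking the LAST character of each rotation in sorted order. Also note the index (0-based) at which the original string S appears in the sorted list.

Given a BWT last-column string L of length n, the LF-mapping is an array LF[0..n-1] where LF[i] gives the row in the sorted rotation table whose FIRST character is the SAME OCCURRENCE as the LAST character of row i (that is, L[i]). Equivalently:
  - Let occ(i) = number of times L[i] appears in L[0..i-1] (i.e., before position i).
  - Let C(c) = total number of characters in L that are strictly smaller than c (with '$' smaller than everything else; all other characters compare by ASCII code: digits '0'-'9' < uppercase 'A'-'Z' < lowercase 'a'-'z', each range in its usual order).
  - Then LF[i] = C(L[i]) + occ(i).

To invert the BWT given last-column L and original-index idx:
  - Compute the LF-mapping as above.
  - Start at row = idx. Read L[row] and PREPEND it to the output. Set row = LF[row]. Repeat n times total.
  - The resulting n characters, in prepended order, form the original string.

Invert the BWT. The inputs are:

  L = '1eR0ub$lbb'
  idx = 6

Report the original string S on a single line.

LF mapping: 2 7 3 1 9 4 0 8 5 6
Walk LF starting at row 6, prepending L[row]:
  step 1: row=6, L[6]='$', prepend. Next row=LF[6]=0
  step 2: row=0, L[0]='1', prepend. Next row=LF[0]=2
  step 3: row=2, L[2]='R', prepend. Next row=LF[2]=3
  step 4: row=3, L[3]='0', prepend. Next row=LF[3]=1
  step 5: row=1, L[1]='e', prepend. Next row=LF[1]=7
  step 6: row=7, L[7]='l', prepend. Next row=LF[7]=8
  step 7: row=8, L[8]='b', prepend. Next row=LF[8]=5
  step 8: row=5, L[5]='b', prepend. Next row=LF[5]=4
  step 9: row=4, L[4]='u', prepend. Next row=LF[4]=9
  step 10: row=9, L[9]='b', prepend. Next row=LF[9]=6
Reversed output: bubble0R1$

Answer: bubble0R1$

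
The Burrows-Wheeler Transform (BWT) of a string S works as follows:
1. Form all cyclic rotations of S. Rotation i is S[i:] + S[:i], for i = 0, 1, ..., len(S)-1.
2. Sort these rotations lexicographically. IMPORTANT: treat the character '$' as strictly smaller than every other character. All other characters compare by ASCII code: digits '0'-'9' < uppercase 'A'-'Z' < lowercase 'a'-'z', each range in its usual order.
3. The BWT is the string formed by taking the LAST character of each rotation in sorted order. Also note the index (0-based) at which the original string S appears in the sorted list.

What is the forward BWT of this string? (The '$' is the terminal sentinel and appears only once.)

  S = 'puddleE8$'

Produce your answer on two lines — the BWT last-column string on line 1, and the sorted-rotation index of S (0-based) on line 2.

Answer: 8Eeudld$p
7

Derivation:
All 9 rotations (rotation i = S[i:]+S[:i]):
  rot[0] = puddleE8$
  rot[1] = uddleE8$p
  rot[2] = ddleE8$pu
  rot[3] = dleE8$pud
  rot[4] = leE8$pudd
  rot[5] = eE8$puddl
  rot[6] = E8$puddle
  rot[7] = 8$puddleE
  rot[8] = $puddleE8
Sorted (with $ < everything):
  sorted[0] = $puddleE8  (last char: '8')
  sorted[1] = 8$puddleE  (last char: 'E')
  sorted[2] = E8$puddle  (last char: 'e')
  sorted[3] = ddleE8$pu  (last char: 'u')
  sorted[4] = dleE8$pud  (last char: 'd')
  sorted[5] = eE8$puddl  (last char: 'l')
  sorted[6] = leE8$pudd  (last char: 'd')
  sorted[7] = puddleE8$  (last char: '$')
  sorted[8] = uddleE8$p  (last char: 'p')
Last column: 8Eeudld$p
Original string S is at sorted index 7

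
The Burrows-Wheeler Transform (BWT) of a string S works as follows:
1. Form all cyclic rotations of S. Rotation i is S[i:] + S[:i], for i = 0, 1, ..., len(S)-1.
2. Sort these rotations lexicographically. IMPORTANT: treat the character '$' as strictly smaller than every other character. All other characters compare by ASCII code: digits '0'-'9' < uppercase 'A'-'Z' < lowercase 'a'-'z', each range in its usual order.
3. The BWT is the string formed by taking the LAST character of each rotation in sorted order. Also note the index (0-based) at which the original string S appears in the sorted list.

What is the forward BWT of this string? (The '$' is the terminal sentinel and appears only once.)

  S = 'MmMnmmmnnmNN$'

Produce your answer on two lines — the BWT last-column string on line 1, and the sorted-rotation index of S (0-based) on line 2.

All 13 rotations (rotation i = S[i:]+S[:i]):
  rot[0] = MmMnmmmnnmNN$
  rot[1] = mMnmmmnnmNN$M
  rot[2] = MnmmmnnmNN$Mm
  rot[3] = nmmmnnmNN$MmM
  rot[4] = mmmnnmNN$MmMn
  rot[5] = mmnnmNN$MmMnm
  rot[6] = mnnmNN$MmMnmm
  rot[7] = nnmNN$MmMnmmm
  rot[8] = nmNN$MmMnmmmn
  rot[9] = mNN$MmMnmmmnn
  rot[10] = NN$MmMnmmmnnm
  rot[11] = N$MmMnmmmnnmN
  rot[12] = $MmMnmmmnnmNN
Sorted (with $ < everything):
  sorted[0] = $MmMnmmmnnmNN  (last char: 'N')
  sorted[1] = MmMnmmmnnmNN$  (last char: '$')
  sorted[2] = MnmmmnnmNN$Mm  (last char: 'm')
  sorted[3] = N$MmMnmmmnnmN  (last char: 'N')
  sorted[4] = NN$MmMnmmmnnm  (last char: 'm')
  sorted[5] = mMnmmmnnmNN$M  (last char: 'M')
  sorted[6] = mNN$MmMnmmmnn  (last char: 'n')
  sorted[7] = mmmnnmNN$MmMn  (last char: 'n')
  sorted[8] = mmnnmNN$MmMnm  (last char: 'm')
  sorted[9] = mnnmNN$MmMnmm  (last char: 'm')
  sorted[10] = nmNN$MmMnmmmn  (last char: 'n')
  sorted[11] = nmmmnnmNN$MmM  (last char: 'M')
  sorted[12] = nnmNN$MmMnmmm  (last char: 'm')
Last column: N$mNmMnnmmnMm
Original string S is at sorted index 1

Answer: N$mNmMnnmmnMm
1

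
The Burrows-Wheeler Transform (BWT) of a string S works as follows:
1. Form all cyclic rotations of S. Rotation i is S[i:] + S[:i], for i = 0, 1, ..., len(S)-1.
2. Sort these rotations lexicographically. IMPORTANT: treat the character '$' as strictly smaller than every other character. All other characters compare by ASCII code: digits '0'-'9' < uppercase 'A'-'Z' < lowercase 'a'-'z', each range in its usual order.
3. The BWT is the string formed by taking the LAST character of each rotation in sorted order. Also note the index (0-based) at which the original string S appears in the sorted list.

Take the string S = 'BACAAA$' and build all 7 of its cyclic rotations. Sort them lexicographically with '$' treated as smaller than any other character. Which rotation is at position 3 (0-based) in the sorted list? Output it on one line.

Answer: AAA$BAC

Derivation:
All 7 rotations (rotation i = S[i:]+S[:i]):
  rot[0] = BACAAA$
  rot[1] = ACAAA$B
  rot[2] = CAAA$BA
  rot[3] = AAA$BAC
  rot[4] = AA$BACA
  rot[5] = A$BACAA
  rot[6] = $BACAAA
Sorted (with $ < everything):
  sorted[0] = $BACAAA
  sorted[1] = A$BACAA
  sorted[2] = AA$BACA
  sorted[3] = AAA$BAC
  sorted[4] = ACAAA$B
  sorted[5] = BACAAA$
  sorted[6] = CAAA$BA
sorted[3] = AAA$BAC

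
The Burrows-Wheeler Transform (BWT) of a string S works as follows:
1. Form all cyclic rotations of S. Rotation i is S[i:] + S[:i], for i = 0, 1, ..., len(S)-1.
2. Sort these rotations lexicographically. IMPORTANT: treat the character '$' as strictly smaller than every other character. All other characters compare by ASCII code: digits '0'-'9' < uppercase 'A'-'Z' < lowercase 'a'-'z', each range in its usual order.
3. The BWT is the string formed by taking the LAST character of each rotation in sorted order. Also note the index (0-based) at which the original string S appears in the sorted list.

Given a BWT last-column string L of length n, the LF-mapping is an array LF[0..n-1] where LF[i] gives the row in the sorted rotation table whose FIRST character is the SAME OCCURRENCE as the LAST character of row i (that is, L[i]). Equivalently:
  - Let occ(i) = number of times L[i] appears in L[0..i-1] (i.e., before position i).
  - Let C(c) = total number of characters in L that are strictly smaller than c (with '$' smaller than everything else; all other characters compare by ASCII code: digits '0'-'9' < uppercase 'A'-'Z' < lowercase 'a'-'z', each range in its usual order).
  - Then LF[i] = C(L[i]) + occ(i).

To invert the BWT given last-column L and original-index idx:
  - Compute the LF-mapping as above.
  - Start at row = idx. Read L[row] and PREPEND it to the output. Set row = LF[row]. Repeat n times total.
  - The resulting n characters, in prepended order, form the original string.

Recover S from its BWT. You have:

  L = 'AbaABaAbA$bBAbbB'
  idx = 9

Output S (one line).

Answer: aAABABbbbaAbBbA$

Derivation:
LF mapping: 1 11 9 2 6 10 3 12 4 0 13 7 5 14 15 8
Walk LF starting at row 9, prepending L[row]:
  step 1: row=9, L[9]='$', prepend. Next row=LF[9]=0
  step 2: row=0, L[0]='A', prepend. Next row=LF[0]=1
  step 3: row=1, L[1]='b', prepend. Next row=LF[1]=11
  step 4: row=11, L[11]='B', prepend. Next row=LF[11]=7
  step 5: row=7, L[7]='b', prepend. Next row=LF[7]=12
  step 6: row=12, L[12]='A', prepend. Next row=LF[12]=5
  step 7: row=5, L[5]='a', prepend. Next row=LF[5]=10
  step 8: row=10, L[10]='b', prepend. Next row=LF[10]=13
  step 9: row=13, L[13]='b', prepend. Next row=LF[13]=14
  step 10: row=14, L[14]='b', prepend. Next row=LF[14]=15
  step 11: row=15, L[15]='B', prepend. Next row=LF[15]=8
  step 12: row=8, L[8]='A', prepend. Next row=LF[8]=4
  step 13: row=4, L[4]='B', prepend. Next row=LF[4]=6
  step 14: row=6, L[6]='A', prepend. Next row=LF[6]=3
  step 15: row=3, L[3]='A', prepend. Next row=LF[3]=2
  step 16: row=2, L[2]='a', prepend. Next row=LF[2]=9
Reversed output: aAABABbbbaAbBbA$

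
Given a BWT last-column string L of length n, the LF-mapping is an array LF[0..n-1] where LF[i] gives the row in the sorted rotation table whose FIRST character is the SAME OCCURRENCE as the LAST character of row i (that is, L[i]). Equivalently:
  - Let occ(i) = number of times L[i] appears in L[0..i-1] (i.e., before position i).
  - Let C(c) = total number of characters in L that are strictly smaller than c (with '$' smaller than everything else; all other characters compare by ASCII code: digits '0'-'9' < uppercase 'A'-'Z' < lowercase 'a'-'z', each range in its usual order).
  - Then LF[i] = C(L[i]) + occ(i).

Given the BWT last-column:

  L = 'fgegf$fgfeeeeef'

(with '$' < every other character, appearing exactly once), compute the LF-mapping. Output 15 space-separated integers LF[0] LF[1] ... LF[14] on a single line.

Answer: 7 12 1 13 8 0 9 14 10 2 3 4 5 6 11

Derivation:
Char counts: '$':1, 'e':6, 'f':5, 'g':3
C (first-col start): C('$')=0, C('e')=1, C('f')=7, C('g')=12
L[0]='f': occ=0, LF[0]=C('f')+0=7+0=7
L[1]='g': occ=0, LF[1]=C('g')+0=12+0=12
L[2]='e': occ=0, LF[2]=C('e')+0=1+0=1
L[3]='g': occ=1, LF[3]=C('g')+1=12+1=13
L[4]='f': occ=1, LF[4]=C('f')+1=7+1=8
L[5]='$': occ=0, LF[5]=C('$')+0=0+0=0
L[6]='f': occ=2, LF[6]=C('f')+2=7+2=9
L[7]='g': occ=2, LF[7]=C('g')+2=12+2=14
L[8]='f': occ=3, LF[8]=C('f')+3=7+3=10
L[9]='e': occ=1, LF[9]=C('e')+1=1+1=2
L[10]='e': occ=2, LF[10]=C('e')+2=1+2=3
L[11]='e': occ=3, LF[11]=C('e')+3=1+3=4
L[12]='e': occ=4, LF[12]=C('e')+4=1+4=5
L[13]='e': occ=5, LF[13]=C('e')+5=1+5=6
L[14]='f': occ=4, LF[14]=C('f')+4=7+4=11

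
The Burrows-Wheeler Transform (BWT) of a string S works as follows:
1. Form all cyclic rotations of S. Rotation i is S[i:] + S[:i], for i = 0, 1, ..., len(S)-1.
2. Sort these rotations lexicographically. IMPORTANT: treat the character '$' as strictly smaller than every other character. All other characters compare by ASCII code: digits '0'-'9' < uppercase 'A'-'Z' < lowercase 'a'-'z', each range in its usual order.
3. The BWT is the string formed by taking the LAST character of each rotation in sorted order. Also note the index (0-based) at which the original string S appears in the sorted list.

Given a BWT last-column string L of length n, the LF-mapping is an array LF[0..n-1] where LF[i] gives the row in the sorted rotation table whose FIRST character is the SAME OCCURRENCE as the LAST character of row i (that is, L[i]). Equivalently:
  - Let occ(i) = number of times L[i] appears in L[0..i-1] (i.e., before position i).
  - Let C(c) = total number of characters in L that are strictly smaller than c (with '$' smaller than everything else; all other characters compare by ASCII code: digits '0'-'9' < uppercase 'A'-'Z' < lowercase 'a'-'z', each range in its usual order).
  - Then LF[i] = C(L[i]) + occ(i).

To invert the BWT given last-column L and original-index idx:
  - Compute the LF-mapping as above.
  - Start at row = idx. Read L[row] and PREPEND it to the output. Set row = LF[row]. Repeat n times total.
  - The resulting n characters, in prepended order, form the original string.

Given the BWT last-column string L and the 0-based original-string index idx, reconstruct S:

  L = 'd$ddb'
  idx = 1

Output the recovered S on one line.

LF mapping: 2 0 3 4 1
Walk LF starting at row 1, prepending L[row]:
  step 1: row=1, L[1]='$', prepend. Next row=LF[1]=0
  step 2: row=0, L[0]='d', prepend. Next row=LF[0]=2
  step 3: row=2, L[2]='d', prepend. Next row=LF[2]=3
  step 4: row=3, L[3]='d', prepend. Next row=LF[3]=4
  step 5: row=4, L[4]='b', prepend. Next row=LF[4]=1
Reversed output: bddd$

Answer: bddd$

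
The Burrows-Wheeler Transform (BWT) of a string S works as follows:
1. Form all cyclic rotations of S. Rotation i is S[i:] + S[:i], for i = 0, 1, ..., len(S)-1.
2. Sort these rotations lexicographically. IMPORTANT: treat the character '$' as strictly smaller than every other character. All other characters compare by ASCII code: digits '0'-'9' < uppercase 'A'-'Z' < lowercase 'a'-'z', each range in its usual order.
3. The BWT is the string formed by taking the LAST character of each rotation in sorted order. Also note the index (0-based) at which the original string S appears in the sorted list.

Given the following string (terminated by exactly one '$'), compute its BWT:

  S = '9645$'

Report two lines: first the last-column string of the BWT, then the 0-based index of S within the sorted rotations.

Answer: 5649$
4

Derivation:
All 5 rotations (rotation i = S[i:]+S[:i]):
  rot[0] = 9645$
  rot[1] = 645$9
  rot[2] = 45$96
  rot[3] = 5$964
  rot[4] = $9645
Sorted (with $ < everything):
  sorted[0] = $9645  (last char: '5')
  sorted[1] = 45$96  (last char: '6')
  sorted[2] = 5$964  (last char: '4')
  sorted[3] = 645$9  (last char: '9')
  sorted[4] = 9645$  (last char: '$')
Last column: 5649$
Original string S is at sorted index 4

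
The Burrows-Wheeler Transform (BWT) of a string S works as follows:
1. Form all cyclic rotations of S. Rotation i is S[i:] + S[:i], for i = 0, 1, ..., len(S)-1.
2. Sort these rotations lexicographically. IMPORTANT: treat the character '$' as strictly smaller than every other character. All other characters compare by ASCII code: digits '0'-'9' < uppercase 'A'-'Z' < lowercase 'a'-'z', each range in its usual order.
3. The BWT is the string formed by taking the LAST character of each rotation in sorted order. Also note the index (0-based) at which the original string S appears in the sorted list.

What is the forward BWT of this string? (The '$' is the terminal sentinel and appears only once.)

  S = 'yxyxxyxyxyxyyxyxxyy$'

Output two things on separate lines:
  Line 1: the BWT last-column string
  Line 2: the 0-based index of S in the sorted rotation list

Answer: yyyyyxyyxyyxx$yxxxxx
13

Derivation:
All 20 rotations (rotation i = S[i:]+S[:i]):
  rot[0] = yxyxxyxyxyxyyxyxxyy$
  rot[1] = xyxxyxyxyxyyxyxxyy$y
  rot[2] = yxxyxyxyxyyxyxxyy$yx
  rot[3] = xxyxyxyxyyxyxxyy$yxy
  rot[4] = xyxyxyxyyxyxxyy$yxyx
  rot[5] = yxyxyxyyxyxxyy$yxyxx
  rot[6] = xyxyxyyxyxxyy$yxyxxy
  rot[7] = yxyxyyxyxxyy$yxyxxyx
  rot[8] = xyxyyxyxxyy$yxyxxyxy
  rot[9] = yxyyxyxxyy$yxyxxyxyx
  rot[10] = xyyxyxxyy$yxyxxyxyxy
  rot[11] = yyxyxxyy$yxyxxyxyxyx
  rot[12] = yxyxxyy$yxyxxyxyxyxy
  rot[13] = xyxxyy$yxyxxyxyxyxyy
  rot[14] = yxxyy$yxyxxyxyxyxyyx
  rot[15] = xxyy$yxyxxyxyxyxyyxy
  rot[16] = xyy$yxyxxyxyxyxyyxyx
  rot[17] = yy$yxyxxyxyxyxyyxyxx
  rot[18] = y$yxyxxyxyxyxyyxyxxy
  rot[19] = $yxyxxyxyxyxyyxyxxyy
Sorted (with $ < everything):
  sorted[0] = $yxyxxyxyxyxyyxyxxyy  (last char: 'y')
  sorted[1] = xxyxyxyxyyxyxxyy$yxy  (last char: 'y')
  sorted[2] = xxyy$yxyxxyxyxyxyyxy  (last char: 'y')
  sorted[3] = xyxxyxyxyxyyxyxxyy$y  (last char: 'y')
  sorted[4] = xyxxyy$yxyxxyxyxyxyy  (last char: 'y')
  sorted[5] = xyxyxyxyyxyxxyy$yxyx  (last char: 'x')
  sorted[6] = xyxyxyyxyxxyy$yxyxxy  (last char: 'y')
  sorted[7] = xyxyyxyxxyy$yxyxxyxy  (last char: 'y')
  sorted[8] = xyy$yxyxxyxyxyxyyxyx  (last char: 'x')
  sorted[9] = xyyxyxxyy$yxyxxyxyxy  (last char: 'y')
  sorted[10] = y$yxyxxyxyxyxyyxyxxy  (last char: 'y')
  sorted[11] = yxxyxyxyxyyxyxxyy$yx  (last char: 'x')
  sorted[12] = yxxyy$yxyxxyxyxyxyyx  (last char: 'x')
  sorted[13] = yxyxxyxyxyxyyxyxxyy$  (last char: '$')
  sorted[14] = yxyxxyy$yxyxxyxyxyxy  (last char: 'y')
  sorted[15] = yxyxyxyyxyxxyy$yxyxx  (last char: 'x')
  sorted[16] = yxyxyyxyxxyy$yxyxxyx  (last char: 'x')
  sorted[17] = yxyyxyxxyy$yxyxxyxyx  (last char: 'x')
  sorted[18] = yy$yxyxxyxyxyxyyxyxx  (last char: 'x')
  sorted[19] = yyxyxxyy$yxyxxyxyxyx  (last char: 'x')
Last column: yyyyyxyyxyyxx$yxxxxx
Original string S is at sorted index 13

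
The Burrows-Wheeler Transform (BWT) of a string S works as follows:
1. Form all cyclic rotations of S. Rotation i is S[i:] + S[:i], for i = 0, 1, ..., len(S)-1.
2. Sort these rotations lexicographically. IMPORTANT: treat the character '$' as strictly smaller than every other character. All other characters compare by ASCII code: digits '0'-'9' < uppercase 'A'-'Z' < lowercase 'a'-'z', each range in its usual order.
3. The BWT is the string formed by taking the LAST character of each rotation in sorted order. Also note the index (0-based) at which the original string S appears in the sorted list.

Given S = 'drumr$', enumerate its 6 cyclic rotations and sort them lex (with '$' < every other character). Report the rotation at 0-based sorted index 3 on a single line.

Answer: r$drum

Derivation:
All 6 rotations (rotation i = S[i:]+S[:i]):
  rot[0] = drumr$
  rot[1] = rumr$d
  rot[2] = umr$dr
  rot[3] = mr$dru
  rot[4] = r$drum
  rot[5] = $drumr
Sorted (with $ < everything):
  sorted[0] = $drumr
  sorted[1] = drumr$
  sorted[2] = mr$dru
  sorted[3] = r$drum
  sorted[4] = rumr$d
  sorted[5] = umr$dr
sorted[3] = r$drum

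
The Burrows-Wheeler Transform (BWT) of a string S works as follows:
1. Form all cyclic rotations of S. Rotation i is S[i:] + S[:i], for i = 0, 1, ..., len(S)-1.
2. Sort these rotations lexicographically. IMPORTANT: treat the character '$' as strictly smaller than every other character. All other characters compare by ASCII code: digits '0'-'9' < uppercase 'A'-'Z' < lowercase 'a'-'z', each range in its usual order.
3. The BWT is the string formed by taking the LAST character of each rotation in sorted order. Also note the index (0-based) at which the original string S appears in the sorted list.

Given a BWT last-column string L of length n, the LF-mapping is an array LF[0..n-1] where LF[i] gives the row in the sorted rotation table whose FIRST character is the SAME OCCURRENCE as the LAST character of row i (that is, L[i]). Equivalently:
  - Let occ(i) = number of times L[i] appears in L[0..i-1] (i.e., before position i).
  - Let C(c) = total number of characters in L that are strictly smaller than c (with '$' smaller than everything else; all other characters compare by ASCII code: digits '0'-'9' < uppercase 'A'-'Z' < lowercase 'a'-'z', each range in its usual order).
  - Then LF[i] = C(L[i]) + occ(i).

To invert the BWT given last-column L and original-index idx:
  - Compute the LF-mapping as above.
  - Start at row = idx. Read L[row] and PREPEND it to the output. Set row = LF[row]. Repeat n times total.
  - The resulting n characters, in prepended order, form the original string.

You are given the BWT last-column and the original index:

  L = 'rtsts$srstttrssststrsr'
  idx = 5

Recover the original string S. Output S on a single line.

LF mapping: 1 15 6 16 7 0 8 2 9 17 18 19 3 10 11 12 20 13 21 4 14 5
Walk LF starting at row 5, prepending L[row]:
  step 1: row=5, L[5]='$', prepend. Next row=LF[5]=0
  step 2: row=0, L[0]='r', prepend. Next row=LF[0]=1
  step 3: row=1, L[1]='t', prepend. Next row=LF[1]=15
  step 4: row=15, L[15]='s', prepend. Next row=LF[15]=12
  step 5: row=12, L[12]='r', prepend. Next row=LF[12]=3
  step 6: row=3, L[3]='t', prepend. Next row=LF[3]=16
  step 7: row=16, L[16]='t', prepend. Next row=LF[16]=20
  step 8: row=20, L[20]='s', prepend. Next row=LF[20]=14
  step 9: row=14, L[14]='s', prepend. Next row=LF[14]=11
  step 10: row=11, L[11]='t', prepend. Next row=LF[11]=19
  step 11: row=19, L[19]='r', prepend. Next row=LF[19]=4
  step 12: row=4, L[4]='s', prepend. Next row=LF[4]=7
  step 13: row=7, L[7]='r', prepend. Next row=LF[7]=2
  step 14: row=2, L[2]='s', prepend. Next row=LF[2]=6
  step 15: row=6, L[6]='s', prepend. Next row=LF[6]=8
  step 16: row=8, L[8]='s', prepend. Next row=LF[8]=9
  step 17: row=9, L[9]='t', prepend. Next row=LF[9]=17
  step 18: row=17, L[17]='s', prepend. Next row=LF[17]=13
  step 19: row=13, L[13]='s', prepend. Next row=LF[13]=10
  step 20: row=10, L[10]='t', prepend. Next row=LF[10]=18
  step 21: row=18, L[18]='t', prepend. Next row=LF[18]=21
  step 22: row=21, L[21]='r', prepend. Next row=LF[21]=5
Reversed output: rttsstsssrsrtssttrstr$

Answer: rttsstsssrsrtssttrstr$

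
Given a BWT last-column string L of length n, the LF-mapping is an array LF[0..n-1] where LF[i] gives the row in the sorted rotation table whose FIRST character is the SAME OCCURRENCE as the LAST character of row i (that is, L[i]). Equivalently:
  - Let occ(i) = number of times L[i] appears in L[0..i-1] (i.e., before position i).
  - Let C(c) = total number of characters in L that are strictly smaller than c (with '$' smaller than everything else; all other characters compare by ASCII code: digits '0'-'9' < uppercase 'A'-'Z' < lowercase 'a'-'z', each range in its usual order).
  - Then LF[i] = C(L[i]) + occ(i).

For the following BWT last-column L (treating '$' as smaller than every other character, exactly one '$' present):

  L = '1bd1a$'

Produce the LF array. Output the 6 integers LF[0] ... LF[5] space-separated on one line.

Char counts: '$':1, '1':2, 'a':1, 'b':1, 'd':1
C (first-col start): C('$')=0, C('1')=1, C('a')=3, C('b')=4, C('d')=5
L[0]='1': occ=0, LF[0]=C('1')+0=1+0=1
L[1]='b': occ=0, LF[1]=C('b')+0=4+0=4
L[2]='d': occ=0, LF[2]=C('d')+0=5+0=5
L[3]='1': occ=1, LF[3]=C('1')+1=1+1=2
L[4]='a': occ=0, LF[4]=C('a')+0=3+0=3
L[5]='$': occ=0, LF[5]=C('$')+0=0+0=0

Answer: 1 4 5 2 3 0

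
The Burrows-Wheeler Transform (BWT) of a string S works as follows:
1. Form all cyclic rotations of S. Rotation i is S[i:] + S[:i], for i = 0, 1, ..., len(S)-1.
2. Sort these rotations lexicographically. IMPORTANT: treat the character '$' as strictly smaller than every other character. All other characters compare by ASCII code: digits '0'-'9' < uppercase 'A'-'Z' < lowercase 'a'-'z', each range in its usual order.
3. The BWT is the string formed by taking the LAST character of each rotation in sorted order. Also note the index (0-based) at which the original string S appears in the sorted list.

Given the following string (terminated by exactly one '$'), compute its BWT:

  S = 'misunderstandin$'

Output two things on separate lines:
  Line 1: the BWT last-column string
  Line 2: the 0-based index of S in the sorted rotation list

All 16 rotations (rotation i = S[i:]+S[:i]):
  rot[0] = misunderstandin$
  rot[1] = isunderstandin$m
  rot[2] = sunderstandin$mi
  rot[3] = understandin$mis
  rot[4] = nderstandin$misu
  rot[5] = derstandin$misun
  rot[6] = erstandin$misund
  rot[7] = rstandin$misunde
  rot[8] = standin$misunder
  rot[9] = tandin$misunders
  rot[10] = andin$misunderst
  rot[11] = ndin$misundersta
  rot[12] = din$misunderstan
  rot[13] = in$misunderstand
  rot[14] = n$misunderstandi
  rot[15] = $misunderstandin
Sorted (with $ < everything):
  sorted[0] = $misunderstandin  (last char: 'n')
  sorted[1] = andin$misunderst  (last char: 't')
  sorted[2] = derstandin$misun  (last char: 'n')
  sorted[3] = din$misunderstan  (last char: 'n')
  sorted[4] = erstandin$misund  (last char: 'd')
  sorted[5] = in$misunderstand  (last char: 'd')
  sorted[6] = isunderstandin$m  (last char: 'm')
  sorted[7] = misunderstandin$  (last char: '$')
  sorted[8] = n$misunderstandi  (last char: 'i')
  sorted[9] = nderstandin$misu  (last char: 'u')
  sorted[10] = ndin$misundersta  (last char: 'a')
  sorted[11] = rstandin$misunde  (last char: 'e')
  sorted[12] = standin$misunder  (last char: 'r')
  sorted[13] = sunderstandin$mi  (last char: 'i')
  sorted[14] = tandin$misunders  (last char: 's')
  sorted[15] = understandin$mis  (last char: 's')
Last column: ntnnddm$iuaeriss
Original string S is at sorted index 7

Answer: ntnnddm$iuaeriss
7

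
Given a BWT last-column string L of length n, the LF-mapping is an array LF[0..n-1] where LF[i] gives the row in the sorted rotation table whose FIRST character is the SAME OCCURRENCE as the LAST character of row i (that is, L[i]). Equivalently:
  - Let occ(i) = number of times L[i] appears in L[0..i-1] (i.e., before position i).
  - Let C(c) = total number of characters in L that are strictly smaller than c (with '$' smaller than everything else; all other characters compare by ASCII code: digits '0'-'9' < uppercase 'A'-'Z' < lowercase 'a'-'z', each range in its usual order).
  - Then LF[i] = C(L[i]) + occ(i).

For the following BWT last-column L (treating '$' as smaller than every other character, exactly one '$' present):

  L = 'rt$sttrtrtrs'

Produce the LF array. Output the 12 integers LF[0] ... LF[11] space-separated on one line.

Answer: 1 7 0 5 8 9 2 10 3 11 4 6

Derivation:
Char counts: '$':1, 'r':4, 's':2, 't':5
C (first-col start): C('$')=0, C('r')=1, C('s')=5, C('t')=7
L[0]='r': occ=0, LF[0]=C('r')+0=1+0=1
L[1]='t': occ=0, LF[1]=C('t')+0=7+0=7
L[2]='$': occ=0, LF[2]=C('$')+0=0+0=0
L[3]='s': occ=0, LF[3]=C('s')+0=5+0=5
L[4]='t': occ=1, LF[4]=C('t')+1=7+1=8
L[5]='t': occ=2, LF[5]=C('t')+2=7+2=9
L[6]='r': occ=1, LF[6]=C('r')+1=1+1=2
L[7]='t': occ=3, LF[7]=C('t')+3=7+3=10
L[8]='r': occ=2, LF[8]=C('r')+2=1+2=3
L[9]='t': occ=4, LF[9]=C('t')+4=7+4=11
L[10]='r': occ=3, LF[10]=C('r')+3=1+3=4
L[11]='s': occ=1, LF[11]=C('s')+1=5+1=6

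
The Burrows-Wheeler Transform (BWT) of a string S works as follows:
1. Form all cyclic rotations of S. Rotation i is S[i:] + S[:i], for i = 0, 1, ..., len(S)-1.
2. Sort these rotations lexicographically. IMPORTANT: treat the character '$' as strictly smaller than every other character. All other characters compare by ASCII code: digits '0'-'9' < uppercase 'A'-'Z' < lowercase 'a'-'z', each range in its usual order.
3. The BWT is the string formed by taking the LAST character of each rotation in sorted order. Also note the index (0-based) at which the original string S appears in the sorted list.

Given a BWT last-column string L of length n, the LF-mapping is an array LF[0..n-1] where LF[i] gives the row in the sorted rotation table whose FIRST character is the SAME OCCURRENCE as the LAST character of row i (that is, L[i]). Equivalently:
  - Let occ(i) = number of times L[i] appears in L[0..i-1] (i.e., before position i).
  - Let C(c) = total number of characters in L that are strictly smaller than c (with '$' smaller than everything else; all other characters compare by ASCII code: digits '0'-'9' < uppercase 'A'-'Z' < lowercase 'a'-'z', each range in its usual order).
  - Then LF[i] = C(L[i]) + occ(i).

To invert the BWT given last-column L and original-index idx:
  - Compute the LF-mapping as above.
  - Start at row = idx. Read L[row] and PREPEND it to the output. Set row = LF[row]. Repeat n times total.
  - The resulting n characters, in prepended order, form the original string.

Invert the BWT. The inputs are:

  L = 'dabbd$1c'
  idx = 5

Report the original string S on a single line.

Answer: cdbba1d$

Derivation:
LF mapping: 6 2 3 4 7 0 1 5
Walk LF starting at row 5, prepending L[row]:
  step 1: row=5, L[5]='$', prepend. Next row=LF[5]=0
  step 2: row=0, L[0]='d', prepend. Next row=LF[0]=6
  step 3: row=6, L[6]='1', prepend. Next row=LF[6]=1
  step 4: row=1, L[1]='a', prepend. Next row=LF[1]=2
  step 5: row=2, L[2]='b', prepend. Next row=LF[2]=3
  step 6: row=3, L[3]='b', prepend. Next row=LF[3]=4
  step 7: row=4, L[4]='d', prepend. Next row=LF[4]=7
  step 8: row=7, L[7]='c', prepend. Next row=LF[7]=5
Reversed output: cdbba1d$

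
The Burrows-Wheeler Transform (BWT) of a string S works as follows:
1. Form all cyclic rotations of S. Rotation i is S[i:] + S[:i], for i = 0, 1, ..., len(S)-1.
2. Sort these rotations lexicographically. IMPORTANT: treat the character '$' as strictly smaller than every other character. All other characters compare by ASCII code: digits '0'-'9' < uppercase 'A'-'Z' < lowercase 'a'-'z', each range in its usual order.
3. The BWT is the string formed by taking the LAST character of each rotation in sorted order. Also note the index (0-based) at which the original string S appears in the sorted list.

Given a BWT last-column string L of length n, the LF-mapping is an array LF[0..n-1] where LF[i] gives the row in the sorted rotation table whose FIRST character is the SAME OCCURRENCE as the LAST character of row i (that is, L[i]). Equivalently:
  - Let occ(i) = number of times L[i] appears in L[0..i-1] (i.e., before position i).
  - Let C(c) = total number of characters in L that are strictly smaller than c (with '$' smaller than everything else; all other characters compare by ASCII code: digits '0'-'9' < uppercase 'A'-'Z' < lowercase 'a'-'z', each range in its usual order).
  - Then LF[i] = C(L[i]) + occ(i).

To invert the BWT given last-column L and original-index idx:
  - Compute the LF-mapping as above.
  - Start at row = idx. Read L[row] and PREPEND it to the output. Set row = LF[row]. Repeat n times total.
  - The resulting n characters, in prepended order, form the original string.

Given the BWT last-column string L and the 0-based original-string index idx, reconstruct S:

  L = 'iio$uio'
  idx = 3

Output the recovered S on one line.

LF mapping: 1 2 4 0 6 3 5
Walk LF starting at row 3, prepending L[row]:
  step 1: row=3, L[3]='$', prepend. Next row=LF[3]=0
  step 2: row=0, L[0]='i', prepend. Next row=LF[0]=1
  step 3: row=1, L[1]='i', prepend. Next row=LF[1]=2
  step 4: row=2, L[2]='o', prepend. Next row=LF[2]=4
  step 5: row=4, L[4]='u', prepend. Next row=LF[4]=6
  step 6: row=6, L[6]='o', prepend. Next row=LF[6]=5
  step 7: row=5, L[5]='i', prepend. Next row=LF[5]=3
Reversed output: iouoii$

Answer: iouoii$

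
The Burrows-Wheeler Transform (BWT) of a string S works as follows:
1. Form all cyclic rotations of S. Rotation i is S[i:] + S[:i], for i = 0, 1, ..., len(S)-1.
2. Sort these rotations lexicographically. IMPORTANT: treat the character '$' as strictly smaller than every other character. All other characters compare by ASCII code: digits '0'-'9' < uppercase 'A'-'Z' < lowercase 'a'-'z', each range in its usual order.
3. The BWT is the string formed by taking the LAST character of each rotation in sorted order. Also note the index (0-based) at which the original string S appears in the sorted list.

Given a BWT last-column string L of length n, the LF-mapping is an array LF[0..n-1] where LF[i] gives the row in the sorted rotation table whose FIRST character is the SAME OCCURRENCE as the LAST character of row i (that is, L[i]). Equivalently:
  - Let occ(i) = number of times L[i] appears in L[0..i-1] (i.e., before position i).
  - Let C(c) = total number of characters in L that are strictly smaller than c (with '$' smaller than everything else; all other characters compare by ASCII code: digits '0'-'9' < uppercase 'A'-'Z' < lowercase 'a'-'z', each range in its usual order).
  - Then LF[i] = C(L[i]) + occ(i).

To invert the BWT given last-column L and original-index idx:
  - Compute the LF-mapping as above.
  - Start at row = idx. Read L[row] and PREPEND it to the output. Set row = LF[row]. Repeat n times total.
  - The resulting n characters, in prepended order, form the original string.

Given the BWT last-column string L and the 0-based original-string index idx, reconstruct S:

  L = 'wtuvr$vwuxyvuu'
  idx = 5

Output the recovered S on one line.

Answer: uxvwvutruvuyw$

Derivation:
LF mapping: 10 2 3 7 1 0 8 11 4 12 13 9 5 6
Walk LF starting at row 5, prepending L[row]:
  step 1: row=5, L[5]='$', prepend. Next row=LF[5]=0
  step 2: row=0, L[0]='w', prepend. Next row=LF[0]=10
  step 3: row=10, L[10]='y', prepend. Next row=LF[10]=13
  step 4: row=13, L[13]='u', prepend. Next row=LF[13]=6
  step 5: row=6, L[6]='v', prepend. Next row=LF[6]=8
  step 6: row=8, L[8]='u', prepend. Next row=LF[8]=4
  step 7: row=4, L[4]='r', prepend. Next row=LF[4]=1
  step 8: row=1, L[1]='t', prepend. Next row=LF[1]=2
  step 9: row=2, L[2]='u', prepend. Next row=LF[2]=3
  step 10: row=3, L[3]='v', prepend. Next row=LF[3]=7
  step 11: row=7, L[7]='w', prepend. Next row=LF[7]=11
  step 12: row=11, L[11]='v', prepend. Next row=LF[11]=9
  step 13: row=9, L[9]='x', prepend. Next row=LF[9]=12
  step 14: row=12, L[12]='u', prepend. Next row=LF[12]=5
Reversed output: uxvwvutruvuyw$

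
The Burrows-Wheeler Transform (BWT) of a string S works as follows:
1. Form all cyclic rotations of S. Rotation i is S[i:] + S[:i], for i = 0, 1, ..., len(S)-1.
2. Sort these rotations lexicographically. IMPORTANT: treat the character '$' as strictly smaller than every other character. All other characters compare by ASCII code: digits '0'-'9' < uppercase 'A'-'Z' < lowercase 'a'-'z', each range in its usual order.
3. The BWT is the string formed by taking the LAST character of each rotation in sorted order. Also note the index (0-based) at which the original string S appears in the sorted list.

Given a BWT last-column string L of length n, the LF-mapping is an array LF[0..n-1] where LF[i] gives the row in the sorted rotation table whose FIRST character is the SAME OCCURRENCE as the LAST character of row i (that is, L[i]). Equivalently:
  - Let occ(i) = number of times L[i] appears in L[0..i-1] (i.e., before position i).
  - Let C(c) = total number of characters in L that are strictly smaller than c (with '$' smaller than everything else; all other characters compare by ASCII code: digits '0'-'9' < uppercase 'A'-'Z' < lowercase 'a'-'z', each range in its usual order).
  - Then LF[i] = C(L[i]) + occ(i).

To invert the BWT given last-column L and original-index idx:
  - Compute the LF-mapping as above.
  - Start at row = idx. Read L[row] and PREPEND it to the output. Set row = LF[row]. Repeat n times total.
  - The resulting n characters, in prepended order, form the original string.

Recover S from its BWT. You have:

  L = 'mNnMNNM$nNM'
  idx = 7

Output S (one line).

LF mapping: 8 4 9 1 5 6 2 0 10 7 3
Walk LF starting at row 7, prepending L[row]:
  step 1: row=7, L[7]='$', prepend. Next row=LF[7]=0
  step 2: row=0, L[0]='m', prepend. Next row=LF[0]=8
  step 3: row=8, L[8]='n', prepend. Next row=LF[8]=10
  step 4: row=10, L[10]='M', prepend. Next row=LF[10]=3
  step 5: row=3, L[3]='M', prepend. Next row=LF[3]=1
  step 6: row=1, L[1]='N', prepend. Next row=LF[1]=4
  step 7: row=4, L[4]='N', prepend. Next row=LF[4]=5
  step 8: row=5, L[5]='N', prepend. Next row=LF[5]=6
  step 9: row=6, L[6]='M', prepend. Next row=LF[6]=2
  step 10: row=2, L[2]='n', prepend. Next row=LF[2]=9
  step 11: row=9, L[9]='N', prepend. Next row=LF[9]=7
Reversed output: NnMNNNMMnm$

Answer: NnMNNNMMnm$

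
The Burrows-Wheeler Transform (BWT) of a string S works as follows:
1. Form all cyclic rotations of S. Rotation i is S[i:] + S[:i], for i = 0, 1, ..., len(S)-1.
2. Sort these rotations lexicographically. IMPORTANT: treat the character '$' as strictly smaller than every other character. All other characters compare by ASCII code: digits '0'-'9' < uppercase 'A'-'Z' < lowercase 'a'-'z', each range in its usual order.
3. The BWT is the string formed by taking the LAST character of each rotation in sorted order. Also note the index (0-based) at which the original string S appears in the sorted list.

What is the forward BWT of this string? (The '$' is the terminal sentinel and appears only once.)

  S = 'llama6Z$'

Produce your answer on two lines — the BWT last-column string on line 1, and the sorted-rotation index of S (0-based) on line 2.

All 8 rotations (rotation i = S[i:]+S[:i]):
  rot[0] = llama6Z$
  rot[1] = lama6Z$l
  rot[2] = ama6Z$ll
  rot[3] = ma6Z$lla
  rot[4] = a6Z$llam
  rot[5] = 6Z$llama
  rot[6] = Z$llama6
  rot[7] = $llama6Z
Sorted (with $ < everything):
  sorted[0] = $llama6Z  (last char: 'Z')
  sorted[1] = 6Z$llama  (last char: 'a')
  sorted[2] = Z$llama6  (last char: '6')
  sorted[3] = a6Z$llam  (last char: 'm')
  sorted[4] = ama6Z$ll  (last char: 'l')
  sorted[5] = lama6Z$l  (last char: 'l')
  sorted[6] = llama6Z$  (last char: '$')
  sorted[7] = ma6Z$lla  (last char: 'a')
Last column: Za6mll$a
Original string S is at sorted index 6

Answer: Za6mll$a
6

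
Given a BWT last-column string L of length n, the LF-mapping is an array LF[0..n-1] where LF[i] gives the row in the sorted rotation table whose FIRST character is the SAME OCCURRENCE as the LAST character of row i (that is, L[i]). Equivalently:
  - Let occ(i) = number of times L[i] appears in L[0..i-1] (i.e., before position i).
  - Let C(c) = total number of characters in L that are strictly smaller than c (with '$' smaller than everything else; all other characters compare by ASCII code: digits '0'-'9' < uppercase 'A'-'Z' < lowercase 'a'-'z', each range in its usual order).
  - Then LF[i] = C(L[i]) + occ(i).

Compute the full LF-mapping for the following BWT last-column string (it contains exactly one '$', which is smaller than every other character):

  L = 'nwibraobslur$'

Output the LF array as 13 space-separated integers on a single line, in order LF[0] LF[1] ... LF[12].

Answer: 6 12 4 2 8 1 7 3 10 5 11 9 0

Derivation:
Char counts: '$':1, 'a':1, 'b':2, 'i':1, 'l':1, 'n':1, 'o':1, 'r':2, 's':1, 'u':1, 'w':1
C (first-col start): C('$')=0, C('a')=1, C('b')=2, C('i')=4, C('l')=5, C('n')=6, C('o')=7, C('r')=8, C('s')=10, C('u')=11, C('w')=12
L[0]='n': occ=0, LF[0]=C('n')+0=6+0=6
L[1]='w': occ=0, LF[1]=C('w')+0=12+0=12
L[2]='i': occ=0, LF[2]=C('i')+0=4+0=4
L[3]='b': occ=0, LF[3]=C('b')+0=2+0=2
L[4]='r': occ=0, LF[4]=C('r')+0=8+0=8
L[5]='a': occ=0, LF[5]=C('a')+0=1+0=1
L[6]='o': occ=0, LF[6]=C('o')+0=7+0=7
L[7]='b': occ=1, LF[7]=C('b')+1=2+1=3
L[8]='s': occ=0, LF[8]=C('s')+0=10+0=10
L[9]='l': occ=0, LF[9]=C('l')+0=5+0=5
L[10]='u': occ=0, LF[10]=C('u')+0=11+0=11
L[11]='r': occ=1, LF[11]=C('r')+1=8+1=9
L[12]='$': occ=0, LF[12]=C('$')+0=0+0=0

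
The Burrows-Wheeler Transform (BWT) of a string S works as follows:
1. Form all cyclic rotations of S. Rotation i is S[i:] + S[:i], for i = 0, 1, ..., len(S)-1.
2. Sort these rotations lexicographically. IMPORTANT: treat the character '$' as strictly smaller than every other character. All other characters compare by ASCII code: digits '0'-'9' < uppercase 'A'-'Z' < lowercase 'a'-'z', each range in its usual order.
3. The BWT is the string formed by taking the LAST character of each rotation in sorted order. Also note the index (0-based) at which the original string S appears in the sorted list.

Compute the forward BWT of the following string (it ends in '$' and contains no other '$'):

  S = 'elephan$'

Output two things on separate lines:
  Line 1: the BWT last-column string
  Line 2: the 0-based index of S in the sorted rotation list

All 8 rotations (rotation i = S[i:]+S[:i]):
  rot[0] = elephan$
  rot[1] = lephan$e
  rot[2] = ephan$el
  rot[3] = phan$ele
  rot[4] = han$elep
  rot[5] = an$eleph
  rot[6] = n$elepha
  rot[7] = $elephan
Sorted (with $ < everything):
  sorted[0] = $elephan  (last char: 'n')
  sorted[1] = an$eleph  (last char: 'h')
  sorted[2] = elephan$  (last char: '$')
  sorted[3] = ephan$el  (last char: 'l')
  sorted[4] = han$elep  (last char: 'p')
  sorted[5] = lephan$e  (last char: 'e')
  sorted[6] = n$elepha  (last char: 'a')
  sorted[7] = phan$ele  (last char: 'e')
Last column: nh$lpeae
Original string S is at sorted index 2

Answer: nh$lpeae
2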